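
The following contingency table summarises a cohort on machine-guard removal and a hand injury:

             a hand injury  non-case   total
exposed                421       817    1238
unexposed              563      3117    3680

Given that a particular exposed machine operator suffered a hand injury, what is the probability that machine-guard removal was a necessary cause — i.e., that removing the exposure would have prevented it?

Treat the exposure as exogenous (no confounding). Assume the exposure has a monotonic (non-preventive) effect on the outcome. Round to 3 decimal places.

p₁ = P(outcome | exposed) = 421/1238 = 0.34006
p₀ = P(outcome | unexposed) = 563/3680 = 0.15299
Under exogeneity and monotonicity, PN = (p₁ − p₀)/p₁.
PN = (0.34006 − 0.15299) / 0.34006 ≈ 0.5501

PN ≈ 0.550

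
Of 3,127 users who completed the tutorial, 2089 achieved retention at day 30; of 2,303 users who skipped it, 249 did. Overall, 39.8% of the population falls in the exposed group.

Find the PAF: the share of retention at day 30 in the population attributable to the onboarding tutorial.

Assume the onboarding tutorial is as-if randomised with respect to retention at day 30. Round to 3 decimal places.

p₁ = P(outcome | exposed) = 2089/3127 = 0.66805
p₀ = P(outcome | unexposed) = 249/2303 = 0.10812
Overall risk P(Y=1) = π·p₁ + (1−π)·p₀ = 0.398×0.66805 + 0.602×0.10812 = 0.33097.
Under exogeneity, PAF = [P(Y=1) − p₀] / P(Y=1).
PAF = (0.33097 − 0.10812) / 0.33097 ≈ 0.6733

PAF ≈ 0.673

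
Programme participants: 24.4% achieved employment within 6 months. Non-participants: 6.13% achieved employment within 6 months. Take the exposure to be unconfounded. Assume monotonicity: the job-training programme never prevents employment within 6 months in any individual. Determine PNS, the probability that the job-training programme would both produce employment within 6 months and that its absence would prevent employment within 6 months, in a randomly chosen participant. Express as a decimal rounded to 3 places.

PNS ≈ 0.183

p₁ = 0.244, p₀ = 0.0613.
Under exogeneity and monotonicity, PNS = p₁ − p₀.
PNS = 0.244 − 0.0613 = 0.1827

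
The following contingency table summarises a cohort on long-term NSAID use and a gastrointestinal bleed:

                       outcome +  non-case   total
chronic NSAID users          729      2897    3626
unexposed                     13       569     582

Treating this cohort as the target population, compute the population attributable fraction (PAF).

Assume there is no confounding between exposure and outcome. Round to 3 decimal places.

p₁ = P(outcome | exposed) = 729/3626 = 0.20105
p₀ = P(outcome | unexposed) = 13/582 = 0.022337
Exposure prevalence π = 3626/4208 = 0.86169; overall risk P(Y=1) = 0.17633.
Under exogeneity, PAF = [P(Y=1) − p₀]/P(Y=1).
PAF = (0.17633 − 0.022337) / 0.17633 ≈ 0.8733

PAF ≈ 0.873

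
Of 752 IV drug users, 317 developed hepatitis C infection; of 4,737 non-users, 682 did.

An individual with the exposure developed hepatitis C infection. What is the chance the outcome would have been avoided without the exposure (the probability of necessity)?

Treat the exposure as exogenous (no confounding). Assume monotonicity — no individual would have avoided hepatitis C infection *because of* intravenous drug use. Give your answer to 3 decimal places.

PN ≈ 0.658

p₁ = P(outcome | exposed) = 317/752 = 0.42154
p₀ = P(outcome | unexposed) = 682/4737 = 0.14397
Under exogeneity and monotonicity, PN = (p₁ − p₀) / p₁.
PN = (0.42154 − 0.14397) / 0.42154 = 0.27757 / 0.42154 ≈ 0.6585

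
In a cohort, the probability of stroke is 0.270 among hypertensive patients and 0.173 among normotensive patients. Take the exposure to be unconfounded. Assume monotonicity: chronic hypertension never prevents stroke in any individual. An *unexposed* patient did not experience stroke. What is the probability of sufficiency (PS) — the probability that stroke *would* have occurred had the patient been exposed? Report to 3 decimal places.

PS ≈ 0.117

Let p₁ = 0.27, p₀ = 0.173.
Under exogeneity and monotonicity, PS = (p₁ − p₀) / (1 − p₀).
PS = (0.27 − 0.173) / (1 − 0.173) = 0.097 / 0.827 ≈ 0.1173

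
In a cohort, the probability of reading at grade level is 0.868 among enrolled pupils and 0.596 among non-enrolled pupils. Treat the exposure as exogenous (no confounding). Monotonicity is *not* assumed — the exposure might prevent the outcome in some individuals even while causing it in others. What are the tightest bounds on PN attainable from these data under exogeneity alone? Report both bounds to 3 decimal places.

0.313 ≤ PN ≤ 0.465

Let p₁ = 0.868, p₀ = 0.596.
Under exogeneity alone the bounds on PN are max{0,(p₁−p₀)/p₁} ≤ PN ≤ min{1,(1−p₀)/p₁}.
  lower = (p₁ − p₀)/p₁ = 0.272 / 0.868 ≈ 0.3134
  upper = min{1, (1 − p₀)/p₁} = 0.404 / 0.868 ≈ 0.4654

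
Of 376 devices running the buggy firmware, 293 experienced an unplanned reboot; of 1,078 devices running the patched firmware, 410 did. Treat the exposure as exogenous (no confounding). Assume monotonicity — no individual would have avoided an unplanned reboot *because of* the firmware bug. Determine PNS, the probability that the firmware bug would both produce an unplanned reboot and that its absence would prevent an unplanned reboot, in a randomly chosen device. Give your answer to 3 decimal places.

PNS ≈ 0.399

p₁ = P(outcome | exposed) = 293/376 = 0.77926
p₀ = P(outcome | unexposed) = 410/1078 = 0.38033
Under exogeneity and monotonicity, PNS = p₁ − p₀.
PNS = 0.77926 − 0.38033 = 0.39892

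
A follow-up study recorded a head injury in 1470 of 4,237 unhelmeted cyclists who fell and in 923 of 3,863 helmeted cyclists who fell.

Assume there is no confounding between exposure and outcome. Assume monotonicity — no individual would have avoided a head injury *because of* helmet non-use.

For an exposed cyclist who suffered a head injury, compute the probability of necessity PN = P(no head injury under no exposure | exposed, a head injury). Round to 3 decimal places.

PN ≈ 0.311

p₁ = P(outcome | exposed) = 1470/4237 = 0.34694
p₀ = P(outcome | unexposed) = 923/3863 = 0.23893
Under exogeneity and monotonicity, PN = (p₁ − p₀) / p₁.
PN = (0.34694 − 0.23893) / 0.34694 = 0.10801 / 0.34694 ≈ 0.3113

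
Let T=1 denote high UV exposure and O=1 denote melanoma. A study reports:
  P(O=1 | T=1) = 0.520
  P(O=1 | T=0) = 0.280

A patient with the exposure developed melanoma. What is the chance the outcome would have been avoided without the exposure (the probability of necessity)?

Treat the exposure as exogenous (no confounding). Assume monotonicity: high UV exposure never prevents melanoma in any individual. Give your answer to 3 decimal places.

Let p₁ = 0.52, p₀ = 0.28.
Under exogeneity and monotonicity, PN = (p₁ − p₀) / p₁.
PN = (0.52 − 0.28) / 0.52 = 0.24 / 0.52 ≈ 0.4615

PN ≈ 0.462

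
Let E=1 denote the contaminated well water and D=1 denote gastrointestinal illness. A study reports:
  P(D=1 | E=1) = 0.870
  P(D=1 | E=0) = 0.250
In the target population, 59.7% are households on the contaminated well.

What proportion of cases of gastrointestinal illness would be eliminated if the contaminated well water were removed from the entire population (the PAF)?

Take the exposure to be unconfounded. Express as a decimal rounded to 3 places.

PAF ≈ 0.597

Let p₁ = 0.87, p₀ = 0.25.
Overall risk P(Y=1) = π·p₁ + (1−π)·p₀ = 0.597×0.87 + 0.403×0.25 = 0.62014.
Under exogeneity, PAF = [P(Y=1) − p₀] / P(Y=1).
PAF = (0.62014 − 0.25) / 0.62014 ≈ 0.5969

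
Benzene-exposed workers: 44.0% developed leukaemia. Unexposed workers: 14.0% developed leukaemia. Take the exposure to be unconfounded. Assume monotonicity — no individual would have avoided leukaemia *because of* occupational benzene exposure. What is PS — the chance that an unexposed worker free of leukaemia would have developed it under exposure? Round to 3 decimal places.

p₁ = 0.44, p₀ = 0.14.
Under exogeneity and monotonicity, PS = (p₁ − p₀) / (1 − p₀).
PS = (0.44 − 0.14) / (1 − 0.14) = 0.3 / 0.86 ≈ 0.3488

PS ≈ 0.349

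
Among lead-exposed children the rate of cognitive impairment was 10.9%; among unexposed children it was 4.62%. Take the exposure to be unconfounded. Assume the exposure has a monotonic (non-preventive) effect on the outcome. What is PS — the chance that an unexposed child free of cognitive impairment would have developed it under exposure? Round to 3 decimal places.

PS ≈ 0.066

p₁ = 0.109, p₀ = 0.0462.
Under exogeneity and monotonicity, PS = (p₁ − p₀) / (1 − p₀).
PS = (0.109 − 0.0462) / (1 − 0.0462) = 0.0628 / 0.9538 ≈ 0.0658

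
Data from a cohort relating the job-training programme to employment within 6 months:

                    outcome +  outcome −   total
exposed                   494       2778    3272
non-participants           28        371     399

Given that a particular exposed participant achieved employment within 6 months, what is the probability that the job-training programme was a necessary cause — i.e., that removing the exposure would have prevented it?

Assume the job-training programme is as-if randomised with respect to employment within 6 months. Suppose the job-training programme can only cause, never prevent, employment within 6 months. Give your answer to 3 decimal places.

p₁ = P(outcome | exposed) = 494/3272 = 0.15098
p₀ = P(outcome | unexposed) = 28/399 = 0.070175
Under exogeneity and monotonicity, PN = (p₁ − p₀) / p₁.
PN = (0.15098 − 0.070175) / 0.15098 = 0.080803 / 0.15098 ≈ 0.5352

PN ≈ 0.535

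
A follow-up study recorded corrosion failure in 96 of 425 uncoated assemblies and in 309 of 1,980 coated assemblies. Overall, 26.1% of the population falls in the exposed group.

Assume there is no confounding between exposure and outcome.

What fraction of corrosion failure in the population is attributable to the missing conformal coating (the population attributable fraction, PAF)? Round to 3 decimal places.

p₁ = P(outcome | exposed) = 96/425 = 0.22588
p₀ = P(outcome | unexposed) = 309/1980 = 0.15606
Overall risk P(Y=1) = π·p₁ + (1−π)·p₀ = 0.261×0.22588 + 0.739×0.15606 = 0.17428.
Under exogeneity, PAF = [P(Y=1) − p₀] / P(Y=1).
PAF = (0.17428 − 0.15606) / 0.17428 ≈ 0.1046

PAF ≈ 0.105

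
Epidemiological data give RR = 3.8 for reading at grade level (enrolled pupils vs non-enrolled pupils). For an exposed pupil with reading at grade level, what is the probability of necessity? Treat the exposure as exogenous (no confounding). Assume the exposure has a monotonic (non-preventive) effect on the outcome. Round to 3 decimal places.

Under exogeneity and monotonicity, PN = (RR − 1) / RR = 1 − 1/RR.
PN = (3.8 − 1) / 3.8 = 2.8 / 3.8 ≈ 0.7368

PN ≈ 0.737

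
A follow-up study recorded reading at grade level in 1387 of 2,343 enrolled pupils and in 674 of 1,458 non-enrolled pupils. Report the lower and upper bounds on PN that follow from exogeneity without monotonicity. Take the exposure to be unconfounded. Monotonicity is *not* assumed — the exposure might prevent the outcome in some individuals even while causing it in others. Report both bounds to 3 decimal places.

0.219 ≤ PN ≤ 0.908

p₁ = P(outcome | exposed) = 1387/2343 = 0.59198
p₀ = P(outcome | unexposed) = 674/1458 = 0.46228
Under exogeneity alone the bounds on PN are max{0,(p₁−p₀)/p₁} ≤ PN ≤ min{1,(1−p₀)/p₁}.
  lower = (p₁ − p₀)/p₁ = 0.1297 / 0.59198 ≈ 0.2191
  upper = min{1, (1 − p₀)/p₁} = 0.53772 / 0.59198 ≈ 0.9084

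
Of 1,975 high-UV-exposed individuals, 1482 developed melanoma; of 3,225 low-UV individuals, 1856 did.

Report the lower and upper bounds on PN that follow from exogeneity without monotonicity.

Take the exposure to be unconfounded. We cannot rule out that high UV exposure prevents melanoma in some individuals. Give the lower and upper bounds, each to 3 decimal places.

0.233 ≤ PN ≤ 0.566

p₁ = P(outcome | exposed) = 1482/1975 = 0.75038
p₀ = P(outcome | unexposed) = 1856/3225 = 0.5755
Under exogeneity alone the bounds on PN are max{0,(p₁−p₀)/p₁} ≤ PN ≤ min{1,(1−p₀)/p₁}.
  lower = (p₁ − p₀)/p₁ = 0.17488 / 0.75038 ≈ 0.2330
  upper = min{1, (1 − p₀)/p₁} = 0.4245 / 0.75038 ≈ 0.5657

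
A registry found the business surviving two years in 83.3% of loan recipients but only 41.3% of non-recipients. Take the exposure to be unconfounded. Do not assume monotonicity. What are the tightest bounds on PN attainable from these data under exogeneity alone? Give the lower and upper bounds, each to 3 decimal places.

0.504 ≤ PN ≤ 0.705

p₁ = 0.833, p₀ = 0.413.
Under exogeneity alone the bounds on PN are max{0,(p₁−p₀)/p₁} ≤ PN ≤ min{1,(1−p₀)/p₁}.
  lower = (p₁ − p₀)/p₁ = 0.42 / 0.833 ≈ 0.5042
  upper = min{1, (1 − p₀)/p₁} = 0.587 / 0.833 ≈ 0.7047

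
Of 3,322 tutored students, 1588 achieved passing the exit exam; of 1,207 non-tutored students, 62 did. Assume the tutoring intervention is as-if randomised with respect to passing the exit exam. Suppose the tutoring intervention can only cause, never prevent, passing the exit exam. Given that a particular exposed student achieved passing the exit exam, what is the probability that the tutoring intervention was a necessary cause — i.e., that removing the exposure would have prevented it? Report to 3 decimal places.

p₁ = P(outcome | exposed) = 1588/3322 = 0.47803
p₀ = P(outcome | unexposed) = 62/1207 = 0.051367
Under exogeneity and monotonicity, PN = (p₁ − p₀) / p₁.
PN = (0.47803 − 0.051367) / 0.47803 = 0.42666 / 0.47803 ≈ 0.8925

PN ≈ 0.893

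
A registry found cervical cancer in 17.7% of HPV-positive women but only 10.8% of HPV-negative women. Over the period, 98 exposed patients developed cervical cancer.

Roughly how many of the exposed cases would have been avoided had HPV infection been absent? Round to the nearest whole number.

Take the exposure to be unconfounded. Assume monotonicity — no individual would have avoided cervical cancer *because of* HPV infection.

p₁ = 0.177, p₀ = 0.108.
PN = (p₁ − p₀)/p₁ = (0.177 − 0.108) / 0.177 ≈ 0.38983.
Attributable cases ≈ PN × (exposed cases) = 0.38983 × 98 ≈ 38.20.

about 38 cases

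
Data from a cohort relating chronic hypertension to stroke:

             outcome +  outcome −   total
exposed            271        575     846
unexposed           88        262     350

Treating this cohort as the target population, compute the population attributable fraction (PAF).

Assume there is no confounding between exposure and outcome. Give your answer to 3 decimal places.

p₁ = P(outcome | exposed) = 271/846 = 0.32033
p₀ = P(outcome | unexposed) = 88/350 = 0.25143
Exposure prevalence π = 846/1196 = 0.70736; overall risk P(Y=1) = 0.30017.
Under exogeneity, PAF = [P(Y=1) − p₀]/P(Y=1).
PAF = (0.30017 − 0.25143) / 0.30017 ≈ 0.1624

PAF ≈ 0.162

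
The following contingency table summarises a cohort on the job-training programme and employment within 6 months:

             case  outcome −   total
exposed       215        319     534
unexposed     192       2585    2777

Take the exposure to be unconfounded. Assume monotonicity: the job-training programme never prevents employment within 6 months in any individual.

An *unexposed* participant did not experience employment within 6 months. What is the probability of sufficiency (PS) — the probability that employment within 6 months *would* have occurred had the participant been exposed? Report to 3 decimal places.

PS ≈ 0.358

p₁ = P(outcome | exposed) = 215/534 = 0.40262
p₀ = P(outcome | unexposed) = 192/2777 = 0.069139
Under exogeneity and monotonicity, PS = (p₁ − p₀)/(1 − p₀).
PS = (0.40262 − 0.069139) / 0.93086 ≈ 0.3583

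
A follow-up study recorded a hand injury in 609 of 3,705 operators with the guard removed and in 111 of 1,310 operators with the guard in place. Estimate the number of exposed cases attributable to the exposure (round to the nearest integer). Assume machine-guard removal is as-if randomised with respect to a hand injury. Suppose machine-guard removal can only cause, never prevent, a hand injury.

about 295 cases

p₁ = P(outcome | exposed) = 609/3705 = 0.16437
p₀ = P(outcome | unexposed) = 111/1310 = 0.084733
PN = (p₁ − p₀)/p₁ = (0.16437 − 0.084733) / 0.16437 ≈ 0.48451.
Attributable cases ≈ PN × (exposed cases) = 0.48451 × 609 ≈ 295.06.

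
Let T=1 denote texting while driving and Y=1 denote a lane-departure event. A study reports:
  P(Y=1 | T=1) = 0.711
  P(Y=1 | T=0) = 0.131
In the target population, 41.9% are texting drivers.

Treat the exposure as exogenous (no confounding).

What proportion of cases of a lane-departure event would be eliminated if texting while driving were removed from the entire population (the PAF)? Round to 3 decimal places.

Let p₁ = 0.711, p₀ = 0.131.
Overall risk P(Y=1) = π·p₁ + (1−π)·p₀ = 0.419×0.711 + 0.581×0.131 = 0.37402.
Under exogeneity, PAF = [P(Y=1) − p₀] / P(Y=1).
PAF = (0.37402 − 0.131) / 0.37402 ≈ 0.6498

PAF ≈ 0.650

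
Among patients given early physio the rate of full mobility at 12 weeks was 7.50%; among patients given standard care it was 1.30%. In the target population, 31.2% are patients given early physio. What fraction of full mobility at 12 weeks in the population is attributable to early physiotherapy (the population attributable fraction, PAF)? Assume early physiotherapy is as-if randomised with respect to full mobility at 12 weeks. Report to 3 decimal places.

p₁ = 0.075, p₀ = 0.013.
Overall risk P(Y=1) = π·p₁ + (1−π)·p₀ = 0.312×0.075 + 0.688×0.013 = 0.032344.
Under exogeneity, PAF = [P(Y=1) − p₀] / P(Y=1).
PAF = (0.032344 − 0.013) / 0.032344 ≈ 0.5981

PAF ≈ 0.598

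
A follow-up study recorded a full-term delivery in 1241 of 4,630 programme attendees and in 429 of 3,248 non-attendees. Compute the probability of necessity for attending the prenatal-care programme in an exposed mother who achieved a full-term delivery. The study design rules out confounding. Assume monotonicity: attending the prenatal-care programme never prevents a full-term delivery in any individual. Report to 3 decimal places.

p₁ = P(outcome | exposed) = 1241/4630 = 0.26803
p₀ = P(outcome | unexposed) = 429/3248 = 0.13208
Under exogeneity and monotonicity, PN = (p₁ − p₀) / p₁.
PN = (0.26803 − 0.13208) / 0.26803 = 0.13595 / 0.26803 ≈ 0.5072

PN ≈ 0.507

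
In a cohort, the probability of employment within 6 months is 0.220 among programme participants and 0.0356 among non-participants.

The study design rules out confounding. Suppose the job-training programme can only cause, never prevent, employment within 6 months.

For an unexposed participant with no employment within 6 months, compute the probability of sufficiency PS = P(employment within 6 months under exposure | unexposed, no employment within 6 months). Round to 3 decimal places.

PS ≈ 0.191

Let p₁ = 0.22, p₀ = 0.0356.
Under exogeneity and monotonicity, PS = (p₁ − p₀) / (1 − p₀).
PS = (0.22 − 0.0356) / (1 − 0.0356) = 0.1844 / 0.9644 ≈ 0.1912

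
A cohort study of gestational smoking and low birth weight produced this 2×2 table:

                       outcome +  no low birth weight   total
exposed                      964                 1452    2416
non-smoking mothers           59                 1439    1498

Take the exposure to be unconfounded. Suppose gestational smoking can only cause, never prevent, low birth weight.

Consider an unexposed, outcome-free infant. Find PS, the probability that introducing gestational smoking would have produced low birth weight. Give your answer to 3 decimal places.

p₁ = P(outcome | exposed) = 964/2416 = 0.39901
p₀ = P(outcome | unexposed) = 59/1498 = 0.039386
Under exogeneity and monotonicity, PS = (p₁ − p₀) / (1 − p₀).
PS = (0.39901 − 0.039386) / (1 − 0.039386) = 0.35962 / 0.96061 ≈ 0.3744

PS ≈ 0.374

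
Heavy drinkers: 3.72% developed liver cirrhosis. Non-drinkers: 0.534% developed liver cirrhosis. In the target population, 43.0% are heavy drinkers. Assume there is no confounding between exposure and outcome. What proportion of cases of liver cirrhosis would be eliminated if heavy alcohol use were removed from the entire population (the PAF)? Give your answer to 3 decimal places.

p₁ = 0.0372, p₀ = 0.00534.
Overall risk P(Y=1) = π·p₁ + (1−π)·p₀ = 0.43×0.0372 + 0.57×0.00534 = 0.01904.
Under exogeneity, PAF = [P(Y=1) − p₀] / P(Y=1).
PAF = (0.01904 − 0.00534) / 0.01904 ≈ 0.7195

PAF ≈ 0.720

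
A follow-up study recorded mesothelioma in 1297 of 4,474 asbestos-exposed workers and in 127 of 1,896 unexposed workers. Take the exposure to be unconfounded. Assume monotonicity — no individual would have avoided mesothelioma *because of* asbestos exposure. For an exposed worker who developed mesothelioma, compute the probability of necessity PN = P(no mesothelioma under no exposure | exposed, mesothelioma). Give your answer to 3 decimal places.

p₁ = P(outcome | exposed) = 1297/4474 = 0.2899
p₀ = P(outcome | unexposed) = 127/1896 = 0.066983
Under exogeneity and monotonicity, PN = (p₁ − p₀) / p₁.
PN = (0.2899 − 0.066983) / 0.2899 = 0.22291 / 0.2899 ≈ 0.7689

PN ≈ 0.769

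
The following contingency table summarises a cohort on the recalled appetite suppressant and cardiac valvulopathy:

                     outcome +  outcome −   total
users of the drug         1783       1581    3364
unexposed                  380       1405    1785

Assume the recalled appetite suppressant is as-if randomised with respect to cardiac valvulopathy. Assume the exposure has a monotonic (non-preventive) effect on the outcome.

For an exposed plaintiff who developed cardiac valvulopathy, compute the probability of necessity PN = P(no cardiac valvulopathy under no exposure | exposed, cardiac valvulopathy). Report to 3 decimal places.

PN ≈ 0.598

p₁ = P(outcome | exposed) = 1783/3364 = 0.53002
p₀ = P(outcome | unexposed) = 380/1785 = 0.21289
Under exogeneity and monotonicity, PN = (p₁ − p₀)/p₁.
PN = (0.53002 − 0.21289) / 0.53002 ≈ 0.5983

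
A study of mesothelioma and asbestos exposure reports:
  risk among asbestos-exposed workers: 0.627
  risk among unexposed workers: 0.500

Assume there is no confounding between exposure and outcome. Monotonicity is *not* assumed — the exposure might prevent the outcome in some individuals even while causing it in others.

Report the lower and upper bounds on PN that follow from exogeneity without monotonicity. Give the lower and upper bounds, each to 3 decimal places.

0.203 ≤ PN ≤ 0.797

Let p₁ = 0.627, p₀ = 0.5.
Under exogeneity alone the bounds on PN are max{0,(p₁−p₀)/p₁} ≤ PN ≤ min{1,(1−p₀)/p₁}.
  lower = (p₁ − p₀)/p₁ = 0.127 / 0.627 ≈ 0.2026
  upper = min{1, (1 − p₀)/p₁} = 0.5 / 0.627 ≈ 0.7974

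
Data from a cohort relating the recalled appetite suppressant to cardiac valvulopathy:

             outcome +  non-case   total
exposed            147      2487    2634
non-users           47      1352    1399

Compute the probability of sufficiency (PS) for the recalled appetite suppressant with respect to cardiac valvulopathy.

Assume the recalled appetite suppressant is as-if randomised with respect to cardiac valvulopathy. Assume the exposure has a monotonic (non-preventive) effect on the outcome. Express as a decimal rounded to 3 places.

p₁ = P(outcome | exposed) = 147/2634 = 0.055809
p₀ = P(outcome | unexposed) = 47/1399 = 0.033595
Under exogeneity and monotonicity, PS = (p₁ − p₀)/(1 − p₀).
PS = (0.055809 − 0.033595) / 0.9664 ≈ 0.0230

PS ≈ 0.023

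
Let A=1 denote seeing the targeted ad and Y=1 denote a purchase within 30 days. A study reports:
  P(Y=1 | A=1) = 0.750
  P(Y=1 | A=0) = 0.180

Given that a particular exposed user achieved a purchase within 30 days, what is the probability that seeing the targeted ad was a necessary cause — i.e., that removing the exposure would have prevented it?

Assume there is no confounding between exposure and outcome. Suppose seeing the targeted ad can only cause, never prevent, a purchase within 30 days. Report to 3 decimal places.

PN ≈ 0.760

Let p₁ = 0.75, p₀ = 0.18.
Under exogeneity and monotonicity, PN = (p₁ − p₀) / p₁.
PN = (0.75 − 0.18) / 0.75 = 0.57 / 0.75 ≈ 0.7600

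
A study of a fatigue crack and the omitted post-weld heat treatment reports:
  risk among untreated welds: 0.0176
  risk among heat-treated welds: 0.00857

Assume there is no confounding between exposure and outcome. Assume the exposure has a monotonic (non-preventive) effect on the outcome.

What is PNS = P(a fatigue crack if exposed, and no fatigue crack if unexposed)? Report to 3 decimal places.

PNS ≈ 0.009

Let p₁ = 0.0176, p₀ = 0.00857.
Under exogeneity and monotonicity, PNS = p₁ − p₀.
PNS = 0.0176 − 0.00857 = 0.00903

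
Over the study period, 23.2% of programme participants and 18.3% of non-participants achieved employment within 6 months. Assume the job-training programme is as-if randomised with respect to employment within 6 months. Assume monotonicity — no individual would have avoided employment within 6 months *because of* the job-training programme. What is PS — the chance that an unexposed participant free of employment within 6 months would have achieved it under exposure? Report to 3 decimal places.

p₁ = 0.232, p₀ = 0.183.
Under exogeneity and monotonicity, PS = (p₁ − p₀) / (1 − p₀).
PS = (0.232 − 0.183) / (1 − 0.183) = 0.049 / 0.817 ≈ 0.0600

PS ≈ 0.060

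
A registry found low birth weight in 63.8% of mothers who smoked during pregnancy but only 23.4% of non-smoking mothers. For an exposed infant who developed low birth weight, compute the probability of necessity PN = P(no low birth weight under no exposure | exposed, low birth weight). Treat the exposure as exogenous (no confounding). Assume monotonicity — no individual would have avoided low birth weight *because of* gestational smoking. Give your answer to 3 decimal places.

PN ≈ 0.633

p₁ = 0.638, p₀ = 0.234.
Under exogeneity and monotonicity, PN = (p₁ − p₀) / p₁.
PN = (0.638 − 0.234) / 0.638 = 0.404 / 0.638 ≈ 0.6332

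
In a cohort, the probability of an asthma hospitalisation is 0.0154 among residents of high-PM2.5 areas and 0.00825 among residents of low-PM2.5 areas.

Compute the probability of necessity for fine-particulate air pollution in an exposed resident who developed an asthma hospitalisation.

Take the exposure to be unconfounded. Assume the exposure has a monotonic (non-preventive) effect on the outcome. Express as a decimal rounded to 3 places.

Let p₁ = 0.0154, p₀ = 0.00825.
Under exogeneity and monotonicity, PN = (p₁ − p₀) / p₁.
PN = (0.0154 − 0.00825) / 0.0154 = 0.00715 / 0.0154 ≈ 0.4643

PN ≈ 0.464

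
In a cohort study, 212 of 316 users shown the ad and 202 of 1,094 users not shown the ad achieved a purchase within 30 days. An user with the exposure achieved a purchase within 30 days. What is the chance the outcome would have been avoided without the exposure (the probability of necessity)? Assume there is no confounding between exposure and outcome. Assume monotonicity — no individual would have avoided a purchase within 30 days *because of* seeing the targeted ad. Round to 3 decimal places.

p₁ = P(outcome | exposed) = 212/316 = 0.67089
p₀ = P(outcome | unexposed) = 202/1094 = 0.18464
Under exogeneity and monotonicity, PN = (p₁ − p₀) / p₁.
PN = (0.67089 − 0.18464) / 0.67089 = 0.48624 / 0.67089 ≈ 0.7248

PN ≈ 0.725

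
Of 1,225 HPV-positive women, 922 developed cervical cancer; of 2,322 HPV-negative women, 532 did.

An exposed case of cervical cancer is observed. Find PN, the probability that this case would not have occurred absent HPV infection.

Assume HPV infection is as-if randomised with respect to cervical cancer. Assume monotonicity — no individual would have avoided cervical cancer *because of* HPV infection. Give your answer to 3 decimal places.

p₁ = P(outcome | exposed) = 922/1225 = 0.75265
p₀ = P(outcome | unexposed) = 532/2322 = 0.22911
Under exogeneity and monotonicity, PN = (p₁ − p₀) / p₁.
PN = (0.75265 − 0.22911) / 0.75265 = 0.52354 / 0.75265 ≈ 0.6956

PN ≈ 0.696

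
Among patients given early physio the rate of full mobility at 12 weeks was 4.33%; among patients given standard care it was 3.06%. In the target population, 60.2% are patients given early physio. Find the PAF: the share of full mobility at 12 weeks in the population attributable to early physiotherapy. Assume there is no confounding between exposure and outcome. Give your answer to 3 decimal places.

p₁ = 0.0433, p₀ = 0.0306.
Overall risk P(Y=1) = π·p₁ + (1−π)·p₀ = 0.602×0.0433 + 0.398×0.0306 = 0.038245.
Under exogeneity, PAF = [P(Y=1) − p₀] / P(Y=1).
PAF = (0.038245 − 0.0306) / 0.038245 ≈ 0.1999

PAF ≈ 0.200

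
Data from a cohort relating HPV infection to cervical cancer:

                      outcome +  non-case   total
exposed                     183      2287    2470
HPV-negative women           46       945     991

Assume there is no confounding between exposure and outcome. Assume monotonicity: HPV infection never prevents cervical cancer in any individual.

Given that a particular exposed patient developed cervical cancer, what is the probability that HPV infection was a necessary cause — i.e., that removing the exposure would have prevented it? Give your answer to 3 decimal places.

PN ≈ 0.373

p₁ = P(outcome | exposed) = 183/2470 = 0.074089
p₀ = P(outcome | unexposed) = 46/991 = 0.046418
Under exogeneity and monotonicity, PN = (p₁ − p₀)/p₁.
PN = (0.074089 − 0.046418) / 0.074089 ≈ 0.3735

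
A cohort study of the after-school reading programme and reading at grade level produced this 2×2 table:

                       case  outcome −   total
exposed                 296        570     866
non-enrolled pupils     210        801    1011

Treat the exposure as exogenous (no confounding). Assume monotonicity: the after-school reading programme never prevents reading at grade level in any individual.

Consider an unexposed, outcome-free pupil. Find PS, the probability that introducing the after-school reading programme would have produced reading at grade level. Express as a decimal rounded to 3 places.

PS ≈ 0.169

p₁ = P(outcome | exposed) = 296/866 = 0.3418
p₀ = P(outcome | unexposed) = 210/1011 = 0.20772
Under exogeneity and monotonicity, PS = (p₁ − p₀) / (1 − p₀).
PS = (0.3418 − 0.20772) / (1 − 0.20772) = 0.13409 / 0.79228 ≈ 0.1692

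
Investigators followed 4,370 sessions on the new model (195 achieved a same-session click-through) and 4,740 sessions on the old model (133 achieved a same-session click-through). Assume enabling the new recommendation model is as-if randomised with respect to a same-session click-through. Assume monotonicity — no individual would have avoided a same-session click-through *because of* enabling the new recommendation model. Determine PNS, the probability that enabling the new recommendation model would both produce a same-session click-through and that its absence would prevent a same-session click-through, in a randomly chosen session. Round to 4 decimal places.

p₁ = P(outcome | exposed) = 195/4370 = 0.044622
p₀ = P(outcome | unexposed) = 133/4740 = 0.028059
Under exogeneity and monotonicity, PNS = p₁ − p₀.
PNS = 0.044622 − 0.028059 = 0.016563

PNS ≈ 0.0166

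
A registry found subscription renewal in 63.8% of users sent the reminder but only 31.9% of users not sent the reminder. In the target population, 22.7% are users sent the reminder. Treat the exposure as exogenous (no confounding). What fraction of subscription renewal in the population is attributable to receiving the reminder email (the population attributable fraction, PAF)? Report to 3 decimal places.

PAF ≈ 0.185

p₁ = 0.638, p₀ = 0.319.
Overall risk P(Y=1) = π·p₁ + (1−π)·p₀ = 0.227×0.638 + 0.773×0.319 = 0.39141.
Under exogeneity, PAF = [P(Y=1) − p₀] / P(Y=1).
PAF = (0.39141 − 0.319) / 0.39141 ≈ 0.1850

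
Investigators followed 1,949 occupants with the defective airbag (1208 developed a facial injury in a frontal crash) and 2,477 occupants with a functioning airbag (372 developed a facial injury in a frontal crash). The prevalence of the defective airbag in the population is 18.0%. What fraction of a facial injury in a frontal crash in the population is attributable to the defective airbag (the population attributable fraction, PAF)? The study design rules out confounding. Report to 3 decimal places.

PAF ≈ 0.360

p₁ = P(outcome | exposed) = 1208/1949 = 0.61981
p₀ = P(outcome | unexposed) = 372/2477 = 0.15018
Overall risk P(Y=1) = π·p₁ + (1−π)·p₀ = 0.18×0.61981 + 0.82×0.15018 = 0.23471.
Under exogeneity, PAF = [P(Y=1) − p₀] / P(Y=1).
PAF = (0.23471 − 0.15018) / 0.23471 ≈ 0.3602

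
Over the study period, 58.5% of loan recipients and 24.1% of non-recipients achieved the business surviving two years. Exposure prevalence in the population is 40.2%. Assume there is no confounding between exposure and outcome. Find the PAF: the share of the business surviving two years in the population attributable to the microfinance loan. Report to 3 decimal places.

PAF ≈ 0.365

p₁ = 0.585, p₀ = 0.241.
Overall risk P(Y=1) = π·p₁ + (1−π)·p₀ = 0.402×0.585 + 0.598×0.241 = 0.37929.
Under exogeneity, PAF = [P(Y=1) − p₀] / P(Y=1).
PAF = (0.37929 − 0.241) / 0.37929 ≈ 0.3646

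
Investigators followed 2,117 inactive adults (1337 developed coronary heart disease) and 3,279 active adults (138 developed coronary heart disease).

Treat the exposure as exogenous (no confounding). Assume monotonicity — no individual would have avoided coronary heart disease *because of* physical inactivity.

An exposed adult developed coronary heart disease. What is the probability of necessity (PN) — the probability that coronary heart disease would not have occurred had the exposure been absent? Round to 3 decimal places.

p₁ = P(outcome | exposed) = 1337/2117 = 0.63155
p₀ = P(outcome | unexposed) = 138/3279 = 0.042086
Under exogeneity and monotonicity, PN = (p₁ − p₀) / p₁.
PN = (0.63155 − 0.042086) / 0.63155 = 0.58947 / 0.63155 ≈ 0.9334

PN ≈ 0.933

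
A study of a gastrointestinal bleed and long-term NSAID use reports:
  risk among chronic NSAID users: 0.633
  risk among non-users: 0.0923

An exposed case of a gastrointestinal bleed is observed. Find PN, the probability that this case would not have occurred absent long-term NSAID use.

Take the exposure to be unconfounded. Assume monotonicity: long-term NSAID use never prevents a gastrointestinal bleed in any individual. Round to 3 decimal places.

PN ≈ 0.854

Let p₁ = 0.633, p₀ = 0.0923.
Under exogeneity and monotonicity, PN = (p₁ − p₀) / p₁.
PN = (0.633 − 0.0923) / 0.633 = 0.5407 / 0.633 ≈ 0.8542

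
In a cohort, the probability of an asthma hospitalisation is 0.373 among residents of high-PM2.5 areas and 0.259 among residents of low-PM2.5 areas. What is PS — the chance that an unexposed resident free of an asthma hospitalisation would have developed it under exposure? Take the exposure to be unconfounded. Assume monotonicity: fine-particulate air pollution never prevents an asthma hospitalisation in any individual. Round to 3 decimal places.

PS ≈ 0.154

Let p₁ = 0.373, p₀ = 0.259.
Under exogeneity and monotonicity, PS = (p₁ − p₀) / (1 − p₀).
PS = (0.373 − 0.259) / (1 − 0.259) = 0.114 / 0.741 ≈ 0.1538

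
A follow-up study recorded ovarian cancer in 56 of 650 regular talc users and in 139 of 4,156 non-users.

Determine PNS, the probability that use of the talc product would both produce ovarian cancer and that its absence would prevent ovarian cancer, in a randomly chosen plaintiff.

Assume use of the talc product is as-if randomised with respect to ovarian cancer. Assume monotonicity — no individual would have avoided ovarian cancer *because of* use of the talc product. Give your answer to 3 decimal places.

p₁ = P(outcome | exposed) = 56/650 = 0.086154
p₀ = P(outcome | unexposed) = 139/4156 = 0.033446
Under exogeneity and monotonicity, PNS = p₁ − p₀.
PNS = 0.086154 − 0.033446 = 0.052708

PNS ≈ 0.053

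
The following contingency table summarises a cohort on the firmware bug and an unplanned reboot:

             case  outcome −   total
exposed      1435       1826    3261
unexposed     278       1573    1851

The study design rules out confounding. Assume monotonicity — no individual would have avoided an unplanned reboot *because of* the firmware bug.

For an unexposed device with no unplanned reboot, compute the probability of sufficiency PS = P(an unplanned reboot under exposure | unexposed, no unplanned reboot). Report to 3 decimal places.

p₁ = P(outcome | exposed) = 1435/3261 = 0.44005
p₀ = P(outcome | unexposed) = 278/1851 = 0.15019
Under exogeneity and monotonicity, PS = (p₁ − p₀)/(1 − p₀).
PS = (0.44005 − 0.15019) / 0.84981 ≈ 0.3411

PS ≈ 0.341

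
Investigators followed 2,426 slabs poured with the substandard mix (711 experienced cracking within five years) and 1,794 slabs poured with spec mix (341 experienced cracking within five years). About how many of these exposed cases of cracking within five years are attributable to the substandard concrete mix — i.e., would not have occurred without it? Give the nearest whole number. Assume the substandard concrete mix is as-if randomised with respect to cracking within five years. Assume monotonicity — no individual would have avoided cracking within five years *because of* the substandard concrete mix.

about 250 cases

p₁ = P(outcome | exposed) = 711/2426 = 0.29308
p₀ = P(outcome | unexposed) = 341/1794 = 0.19008
PN = (p₁ − p₀)/p₁ = (0.29308 − 0.19008) / 0.29308 ≈ 0.35144.
Attributable cases ≈ PN × (exposed cases) = 0.35144 × 711 ≈ 249.87.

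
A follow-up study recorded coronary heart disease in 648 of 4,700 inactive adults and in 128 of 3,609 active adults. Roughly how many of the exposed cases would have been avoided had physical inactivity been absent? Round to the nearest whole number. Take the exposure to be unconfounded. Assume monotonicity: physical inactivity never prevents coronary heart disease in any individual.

p₁ = P(outcome | exposed) = 648/4700 = 0.13787
p₀ = P(outcome | unexposed) = 128/3609 = 0.035467
PN = (p₁ − p₀)/p₁ = (0.13787 − 0.035467) / 0.13787 ≈ 0.74276.
Attributable cases ≈ PN × (exposed cases) = 0.74276 × 648 ≈ 481.31.

about 481 cases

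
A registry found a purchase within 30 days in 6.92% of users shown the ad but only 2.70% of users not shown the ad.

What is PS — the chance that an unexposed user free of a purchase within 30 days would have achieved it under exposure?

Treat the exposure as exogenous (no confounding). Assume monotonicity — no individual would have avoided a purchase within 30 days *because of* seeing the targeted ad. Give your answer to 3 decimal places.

PS ≈ 0.043

p₁ = 0.0692, p₀ = 0.027.
Under exogeneity and monotonicity, PS = (p₁ − p₀) / (1 − p₀).
PS = (0.0692 − 0.027) / (1 − 0.027) = 0.0422 / 0.973 ≈ 0.0434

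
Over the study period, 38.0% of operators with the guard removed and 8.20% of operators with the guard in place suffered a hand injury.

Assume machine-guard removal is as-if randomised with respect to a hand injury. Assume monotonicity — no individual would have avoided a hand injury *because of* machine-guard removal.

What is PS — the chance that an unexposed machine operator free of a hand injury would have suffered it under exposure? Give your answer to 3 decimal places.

p₁ = 0.38, p₀ = 0.082.
Under exogeneity and monotonicity, PS = (p₁ − p₀) / (1 − p₀).
PS = (0.38 − 0.082) / (1 − 0.082) = 0.298 / 0.918 ≈ 0.3246

PS ≈ 0.325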